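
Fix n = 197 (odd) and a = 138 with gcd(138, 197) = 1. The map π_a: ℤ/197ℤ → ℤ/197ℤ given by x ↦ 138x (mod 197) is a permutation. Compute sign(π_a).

Orbit of 187 under x↦138x: [187, 196, 59, 65, 105, 109, 70]… (length divides ord_197(138)).
Cycle lengths of π_138 on ℤ/197ℤ: [98, 98, 1]; 3 cycles in total.
Σ(ℓ_i−1) = 197−3 = 194; sign = (−1)^194 = +1.

+1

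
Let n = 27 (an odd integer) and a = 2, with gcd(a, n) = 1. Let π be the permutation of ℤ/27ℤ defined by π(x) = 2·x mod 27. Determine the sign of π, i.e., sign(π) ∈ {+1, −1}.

-1

Trace 2: π^k(2) = [2, 4, 8, 16, 5, 10, 20] for k=0..6.
The orbit structure of x ↦ 2x mod 27: 4 orbits of sizes [18, 6, 2, 1].
27 − 4 = 23 transpositions; sign(π) = (−1)^23 = -1.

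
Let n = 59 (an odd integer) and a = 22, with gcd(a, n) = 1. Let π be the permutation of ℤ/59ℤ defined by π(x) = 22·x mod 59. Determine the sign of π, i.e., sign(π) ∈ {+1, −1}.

Orbit of 36 under x↦22x: [36, 25, 19, 5, 51, 1, 22]… (length divides ord_59(22)).
The orbit structure of x ↦ 22x mod 59: 3 orbits of sizes [29, 29, 1].
With 3 cycles on 59 points, sign = (−1)^{59−3} = +1.
The Jacobi symbol (22|59) = +1 (Zolotarev) agrees.

+1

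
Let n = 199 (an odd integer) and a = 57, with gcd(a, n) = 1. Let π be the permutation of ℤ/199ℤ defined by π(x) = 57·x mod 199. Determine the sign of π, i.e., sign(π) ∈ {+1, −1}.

+1

Start at x=51: 51 → 121 → 131 → 104 → 157 → 193 → 56 → … (one orbit).
3 cycles of lengths [99, 99, 1].
With 3 cycles on 199 points, sign = (−1)^{199−3} = +1.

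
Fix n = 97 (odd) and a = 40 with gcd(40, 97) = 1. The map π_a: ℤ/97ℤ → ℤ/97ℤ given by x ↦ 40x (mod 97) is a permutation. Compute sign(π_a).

Trace 47: π^k(47) = [47, 37, 25, 30, 36, 82, 79] for k=0..6.
π_40 has 2 disjoint cycles with lengths [96, 1] on {0,…,96}.
2 cycles on 97: each ℓ→(−1)^(ℓ−1), product (−1)^95 = -1.

-1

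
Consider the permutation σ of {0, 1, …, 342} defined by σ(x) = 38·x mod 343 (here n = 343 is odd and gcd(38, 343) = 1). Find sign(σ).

Start at x=220: 220 → 128 → 62 → 298 → 5 → 190 → 17 → … (one orbit).
4 cycles of lengths [294, 42, 6, 1].
Σ(ℓ_i−1) = 343−4 = 339; sign = (−1)^339 = -1.

-1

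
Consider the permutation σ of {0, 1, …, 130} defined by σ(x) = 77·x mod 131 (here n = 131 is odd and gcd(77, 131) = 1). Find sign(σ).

Orbit of 65 under x↦77x: [65, 27, 114, 1, 77, 34, 129]… (length divides ord_131(77)).
3 cycles of lengths [65, 65, 1].
sign(π) = (−1)^{n − #cycles} = (−1)^{131−3} = (−1)^128 = +1.
Zolotarev: (77|131) = +1, matching the cycle-count sign.

+1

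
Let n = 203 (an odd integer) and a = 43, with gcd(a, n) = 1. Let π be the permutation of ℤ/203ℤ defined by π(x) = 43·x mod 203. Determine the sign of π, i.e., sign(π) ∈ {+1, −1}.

Start at x=22: 22 → 134 → 78 → 106 → 92 → 99 → 197 → … (one orbit).
Cycle lengths of π_43 on ℤ/203ℤ: [28, 28, 28, 28, 28, 28, 28, 1, 1, 1, 1, 1, 1, 1]; 14 cycles in total.
n − c = 203 − 14 = 189; sign = (−1)^189 = -1.

-1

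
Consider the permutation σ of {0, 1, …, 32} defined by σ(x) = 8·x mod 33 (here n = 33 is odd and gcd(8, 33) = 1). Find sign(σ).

Orbit of 1 under x↦8x: [1, 8, 31, 17, 4, 32, 25]… (length divides ord_33(8)).
π_8 has 5 disjoint cycles with lengths [10, 10, 10, 2, 1] on {0,…,32}.
sign(π) = (−1)^{n − #cycles} = (−1)^{33−5} = (−1)^28 = +1.
Zolotarev: (8|33) = +1, matching the cycle-count sign.

+1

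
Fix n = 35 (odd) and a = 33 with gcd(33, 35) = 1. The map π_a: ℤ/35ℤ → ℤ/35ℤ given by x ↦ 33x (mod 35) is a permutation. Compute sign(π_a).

Trace 33: π^k(33) = [33, 4, 27, 16, 3, 29, 12] for k=0..6.
π_33 has 5 disjoint cycles with lengths [12, 12, 6, 4, 1] on {0,…,34}.
5 cycles on 35: each ℓ→(−1)^(ℓ−1), product (−1)^30 = +1.
Via Zolotarev, sign(π_{33}) = (33|35) = +1.

+1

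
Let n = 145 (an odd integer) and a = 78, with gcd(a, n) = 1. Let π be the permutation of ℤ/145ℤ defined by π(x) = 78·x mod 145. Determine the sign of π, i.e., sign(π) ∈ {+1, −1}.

Start at x=123: 123 → 24 → 132 → 1 → 78 → 139 → 112 → … (one orbit).
Decompose π into cycles: lengths [28, 28, 28, 28, 7, 7, 7, 7, 4, 1] (10 cycles, including the fixed point 0).
Σ(ℓ_i−1) = 145−10 = 135; sign = (−1)^135 = -1.
Via Zolotarev, sign(π_{78}) = (78|145) = -1.

-1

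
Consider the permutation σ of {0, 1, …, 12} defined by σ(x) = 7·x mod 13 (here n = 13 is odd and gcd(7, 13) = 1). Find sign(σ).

-1

Trace 6: π^k(6) = [6, 3, 8, 4, 2, 1, 7] for k=0..6.
Cycle lengths of π_7 on ℤ/13ℤ: [12, 1]; 2 cycles in total.
2 cycles on 13: each ℓ→(−1)^(ℓ−1), product (−1)^11 = -1.
(7|13)_J = -1 (Zolotarev's lemma cross-check).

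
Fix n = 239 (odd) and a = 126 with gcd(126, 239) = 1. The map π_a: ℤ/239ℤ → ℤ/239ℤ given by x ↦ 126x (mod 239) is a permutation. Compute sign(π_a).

-1

Orbit of 100 under x↦126x: [100, 172, 162, 97, 33, 95, 20]… (length divides ord_239(126)).
The orbit structure of x ↦ 126x mod 239: 2 orbits of sizes [238, 1].
Σ(ℓ_i−1) = 239−2 = 237; sign = (−1)^237 = -1.
The Jacobi symbol (126|239) = -1 (Zolotarev) agrees.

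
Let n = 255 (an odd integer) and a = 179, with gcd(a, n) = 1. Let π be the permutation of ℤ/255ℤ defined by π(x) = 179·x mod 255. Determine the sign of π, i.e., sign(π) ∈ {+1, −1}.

Trace 16: π^k(16) = [16, 59, 106, 104, 1, 179, 166] for k=0..6.
38 cycles of lengths [8, 8, 8, 8, 8, 8, 8, 8, 8, 8, 8, 8, 8, 8, 8, 8, 8, 8, 8, 8, 8, 8, 8, 8, 8, 8, 8, 8, 8, 8, 2, 2, 2, 2, 2, 2, 2, 1].
sign(π) = (−1)^{n − #cycles} = (−1)^{255−38} = (−1)^217 = -1.

-1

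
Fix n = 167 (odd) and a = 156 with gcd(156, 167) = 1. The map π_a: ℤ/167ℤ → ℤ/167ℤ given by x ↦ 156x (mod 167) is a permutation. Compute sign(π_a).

Orbit of 114 under x↦156x: [114, 82, 100, 69, 76, 166, 11]… (length divides ord_167(156)).
Cycle lengths of π_156 on ℤ/167ℤ: [166, 1]; 2 cycles in total.
Σ(ℓ_i−1) = 167−2 = 165; sign = (−1)^165 = -1.

-1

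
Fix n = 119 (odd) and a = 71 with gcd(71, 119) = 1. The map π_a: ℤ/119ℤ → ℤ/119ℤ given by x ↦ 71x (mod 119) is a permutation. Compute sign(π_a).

-1

Trace 57: π^k(57) = [57, 1, 71, 43, 78, 64, 22] for k=0..6.
Cycle type of π: 16×7 + 1×7; total 14 cycles.
With 14 cycles on 119 points, sign = (−1)^{119−14} = -1.
Zolotarev: (71|119) = -1, matching the cycle-count sign.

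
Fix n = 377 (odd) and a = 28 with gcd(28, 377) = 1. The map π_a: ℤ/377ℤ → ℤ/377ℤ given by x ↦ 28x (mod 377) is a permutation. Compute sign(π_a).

Start at x=28: 28 → 30 → 86 → 146 → 318 → 233 → 115 → … (one orbit).
Cycle lengths of π_28 on ℤ/377ℤ: [12, 12, 12, 12, 12, 12, 12, 12, 12, 12, 12, 12, 12, 12, 12, 12, 12, 12, 12, 12, 12, 12, 12, 12, 12, 12, 12, 12, 12, 2, 2, 2, 2, 2, 2, 2, 2, 2, 2, 2, 2, 2, 2, 1]; 44 cycles in total.
sign(π) = (−1)^{n − #cycles} = (−1)^{377−44} = (−1)^333 = -1.

-1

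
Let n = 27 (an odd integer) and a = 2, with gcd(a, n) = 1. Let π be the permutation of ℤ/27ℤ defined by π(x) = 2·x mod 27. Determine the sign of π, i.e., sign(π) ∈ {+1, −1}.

Trace 4: π^k(4) = [4, 8, 16, 5, 10, 20, 13] for k=0..6.
The orbit structure of x ↦ 2x mod 27: 4 orbits of sizes [18, 6, 2, 1].
sign(π) = (−1)^{n − #cycles} = (−1)^{27−4} = (−1)^23 = -1.
Zolotarev: (2|27) = -1, matching the cycle-count sign.

-1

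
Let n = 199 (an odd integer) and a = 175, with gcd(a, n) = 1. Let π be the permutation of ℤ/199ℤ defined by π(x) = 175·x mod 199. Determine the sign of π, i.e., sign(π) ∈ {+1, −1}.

Orbit of 180 under x↦175x: [180, 58, 1, 175, 178, 106, 43]… (length divides ord_199(175)).
Decompose π into cycles: lengths [9, 9, 9, 9, 9, 9, 9, 9, 9, 9, 9, 9, 9, 9, 9, 9, 9, 9, 9, 9, 9, 9, 1] (23 cycles, including the fixed point 0).
n − c = 199 − 23 = 176; sign = (−1)^176 = +1.

+1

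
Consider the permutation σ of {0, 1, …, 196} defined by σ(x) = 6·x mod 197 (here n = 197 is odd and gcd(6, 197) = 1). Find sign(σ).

+1

Orbit of 164 under x↦6x: [164, 196, 191, 161, 178, 83, 104]… (length divides ord_197(6)).
15 cycles of lengths [14, 14, 14, 14, 14, 14, 14, 14, 14, 14, 14, 14, 14, 14, 1].
197 − 15 = 182 transpositions; sign(π) = (−1)^182 = +1.
(6|197)_J = +1 (Zolotarev's lemma cross-check).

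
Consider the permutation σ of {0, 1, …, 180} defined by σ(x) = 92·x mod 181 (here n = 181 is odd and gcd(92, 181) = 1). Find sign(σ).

-1

Start at x=17: 17 → 116 → 174 → 80 → 120 → 180 → 89 → … (one orbit).
Cycle lengths of π_92 on ℤ/181ℤ: [36, 36, 36, 36, 36, 1]; 6 cycles in total.
With 6 cycles on 181 points, sign = (−1)^{181−6} = -1.
Via Zolotarev, sign(π_{92}) = (92|181) = -1.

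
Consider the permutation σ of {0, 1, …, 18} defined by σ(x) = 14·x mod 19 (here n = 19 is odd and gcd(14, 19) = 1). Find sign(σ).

-1

Trace 14: π^k(14) = [14, 6, 8, 17, 10, 7, 3] for k=0..6.
π_14 has 2 disjoint cycles with lengths [18, 1] on {0,…,18}.
sign(π) = (−1)^{n − #cycles} = (−1)^{19−2} = (−1)^17 = -1.
The Jacobi symbol (14|19) = -1 (Zolotarev) agrees.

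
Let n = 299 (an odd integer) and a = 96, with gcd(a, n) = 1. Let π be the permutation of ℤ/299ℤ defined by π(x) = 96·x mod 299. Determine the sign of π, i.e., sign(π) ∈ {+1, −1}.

Trace 216: π^k(216) = [216, 105, 213, 116, 73, 131, 18] for k=0..6.
π_96 has 12 disjoint cycles with lengths [44, 44, 44, 44, 44, 44, 11, 11, 4, 4, 4, 1] on {0,…,298}.
Σ(ℓ_i−1) = 299−12 = 287; sign = (−1)^287 = -1.

-1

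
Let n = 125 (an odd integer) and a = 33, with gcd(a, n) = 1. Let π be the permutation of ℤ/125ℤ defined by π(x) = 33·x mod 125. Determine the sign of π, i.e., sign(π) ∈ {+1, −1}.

-1

Orbit of 19 under x↦33x: [19, 2, 66, 53, 124, 92, 36]… (length divides ord_125(33)).
Cycle lengths of π_33 on ℤ/125ℤ: [100, 20, 4, 1]; 4 cycles in total.
4 cycles on 125: each ℓ→(−1)^(ℓ−1), product (−1)^121 = -1.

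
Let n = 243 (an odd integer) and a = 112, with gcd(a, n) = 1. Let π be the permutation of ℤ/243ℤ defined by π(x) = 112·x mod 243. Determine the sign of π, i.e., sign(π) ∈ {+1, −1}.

Orbit of 187 under x↦112x: [187, 46, 49, 142, 109, 58, 178]… (length divides ord_243(112)).
The orbit structure of x ↦ 112x mod 243: 11 orbits of sizes [81, 81, 27, 27, 9, 9, 3, 3, 1, 1, 1].
With 11 cycles on 243 points, sign = (−1)^{243−11} = +1.
Zolotarev: (112|243) = +1, matching the cycle-count sign.

+1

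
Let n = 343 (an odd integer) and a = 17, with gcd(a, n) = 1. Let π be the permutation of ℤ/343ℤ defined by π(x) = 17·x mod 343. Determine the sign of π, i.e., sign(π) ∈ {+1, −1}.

-1

Trace 22: π^k(22) = [22, 31, 184, 41, 11, 187, 92] for k=0..6.
Decompose π into cycles: lengths [294, 42, 6, 1] (4 cycles, including the fixed point 0).
sign(π) = (−1)^{n − #cycles} = (−1)^{343−4} = (−1)^339 = -1.
Zolotarev: (17|343) = -1, matching the cycle-count sign.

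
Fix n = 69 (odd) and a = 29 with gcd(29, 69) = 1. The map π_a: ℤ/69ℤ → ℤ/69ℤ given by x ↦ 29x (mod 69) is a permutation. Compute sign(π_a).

-1

Trace 47: π^k(47) = [47, 52, 59, 55, 8, 25, 35] for k=0..6.
Decompose π into cycles: lengths [22, 22, 11, 11, 2, 1] (6 cycles, including the fixed point 0).
n − c = 69 − 6 = 63; sign = (−1)^63 = -1.
(29|69)_J = -1 (Zolotarev's lemma cross-check).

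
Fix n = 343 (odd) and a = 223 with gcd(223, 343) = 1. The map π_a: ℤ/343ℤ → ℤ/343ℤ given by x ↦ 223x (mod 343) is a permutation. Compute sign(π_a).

Trace 230: π^k(230) = [230, 183, 335, 274, 48, 71, 55] for k=0..6.
Cycle type of π: 98×3 + 14×3 + 2×3 + 1; total 10 cycles.
With 10 cycles on 343 points, sign = (−1)^{343−10} = -1.
Check: (223/343) = -1 by Zolotarev.

-1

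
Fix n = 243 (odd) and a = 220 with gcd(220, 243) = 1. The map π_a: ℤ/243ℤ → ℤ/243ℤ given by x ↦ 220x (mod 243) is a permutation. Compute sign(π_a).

+1

Orbit of 115 under x↦220x: [115, 28, 85, 232, 10, 13, 187]… (length divides ord_243(220)).
11 cycles of lengths [81, 81, 27, 27, 9, 9, 3, 3, 1, 1, 1].
sign(π) = (−1)^{n − #cycles} = (−1)^{243−11} = (−1)^232 = +1.
The Jacobi symbol (220|243) = +1 (Zolotarev) agrees.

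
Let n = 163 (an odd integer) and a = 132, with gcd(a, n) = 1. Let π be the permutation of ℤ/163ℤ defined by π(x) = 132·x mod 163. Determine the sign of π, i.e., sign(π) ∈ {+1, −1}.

Orbit of 133 under x↦132x: [133, 115, 21, 1, 132, 146, 38]… (length divides ord_163(132)).
Cycle type of π: 27×6 + 1; total 7 cycles.
163 − 7 = 156 transpositions; sign(π) = (−1)^156 = +1.
Check: (132/163) = +1 by Zolotarev.

+1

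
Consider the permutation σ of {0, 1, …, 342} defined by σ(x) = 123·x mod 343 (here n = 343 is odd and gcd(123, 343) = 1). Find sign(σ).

+1

Start at x=268: 268 → 36 → 312 → 303 → 225 → 235 → 93 → … (one orbit).
7 cycles of lengths [147, 147, 21, 21, 3, 3, 1].
n − c = 343 − 7 = 336; sign = (−1)^336 = +1.
Zolotarev: (123|343) = +1, matching the cycle-count sign.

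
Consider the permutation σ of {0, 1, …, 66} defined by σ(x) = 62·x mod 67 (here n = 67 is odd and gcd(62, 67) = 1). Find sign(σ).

+1

Orbit of 25 under x↦62x: [25, 9, 22, 24, 14, 64, 15]… (length divides ord_67(62)).
7 cycles of lengths [11, 11, 11, 11, 11, 11, 1].
n − c = 67 − 7 = 60; sign = (−1)^60 = +1.
(62|67)_J = +1 (Zolotarev's lemma cross-check).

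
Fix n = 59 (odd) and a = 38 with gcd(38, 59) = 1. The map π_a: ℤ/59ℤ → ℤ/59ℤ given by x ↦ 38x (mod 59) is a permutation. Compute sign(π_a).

Trace 19: π^k(19) = [19, 14, 1, 38, 28, 2, 17] for k=0..6.
The orbit structure of x ↦ 38x mod 59: 2 orbits of sizes [58, 1].
n − c = 59 − 2 = 57; sign = (−1)^57 = -1.
The Jacobi symbol (38|59) = -1 (Zolotarev) agrees.

-1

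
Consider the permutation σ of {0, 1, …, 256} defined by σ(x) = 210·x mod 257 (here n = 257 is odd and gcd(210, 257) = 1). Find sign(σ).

Start at x=102: 102 → 89 → 186 → 253 → 188 → 159 → 237 → … (one orbit).
Decompose π into cycles: lengths [256, 1] (2 cycles, including the fixed point 0).
With 2 cycles on 257 points, sign = (−1)^{257−2} = -1.
(210|257)_J = -1 (Zolotarev's lemma cross-check).

-1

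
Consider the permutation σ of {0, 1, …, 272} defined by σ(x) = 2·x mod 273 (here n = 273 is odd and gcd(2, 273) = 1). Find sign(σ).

Orbit of 64 under x↦2x: [64, 128, 256, 239, 205, 137, 1]… (length divides ord_273(2)).
27 cycles of lengths [12, 12, 12, 12, 12, 12, 12, 12, 12, 12, 12, 12, 12, 12, 12, 12, 12, 12, 12, 12, 12, 6, 6, 3, 3, 2, 1].
27 cycles on 273: each ℓ→(−1)^(ℓ−1), product (−1)^246 = +1.

+1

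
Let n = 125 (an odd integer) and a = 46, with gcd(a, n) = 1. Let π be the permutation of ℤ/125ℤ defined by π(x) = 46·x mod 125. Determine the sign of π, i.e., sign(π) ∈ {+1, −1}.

Trace 106: π^k(106) = [106, 1, 46, 116, 86, 81, 101] for k=0..6.
π_46 has 13 disjoint cycles with lengths [25, 25, 25, 25, 5, 5, 5, 5, 1, 1, 1, 1, 1] on {0,…,124}.
sign(π) = (−1)^{n − #cycles} = (−1)^{125−13} = (−1)^112 = +1.
Via Zolotarev, sign(π_{46}) = (46|125) = +1.

+1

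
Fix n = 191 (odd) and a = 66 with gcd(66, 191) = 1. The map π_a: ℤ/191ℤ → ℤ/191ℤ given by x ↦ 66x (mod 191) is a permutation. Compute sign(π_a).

-1

Trace 31: π^k(31) = [31, 136, 190, 125, 37, 150, 159] for k=0..6.
The orbit structure of x ↦ 66x mod 191: 6 orbits of sizes [38, 38, 38, 38, 38, 1].
With 6 cycles on 191 points, sign = (−1)^{191−6} = -1.
Zolotarev: (66|191) = -1, matching the cycle-count sign.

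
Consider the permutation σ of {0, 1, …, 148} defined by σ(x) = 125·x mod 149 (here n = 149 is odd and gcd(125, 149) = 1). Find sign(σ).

Start at x=31: 31 → 1 → 125 → 129 → 33 → 102 → 85 → … (one orbit).
Cycle lengths of π_125 on ℤ/149ℤ: [37, 37, 37, 37, 1]; 5 cycles in total.
n − c = 149 − 5 = 144; sign = (−1)^144 = +1.
(125|149)_J = +1 (Zolotarev's lemma cross-check).

+1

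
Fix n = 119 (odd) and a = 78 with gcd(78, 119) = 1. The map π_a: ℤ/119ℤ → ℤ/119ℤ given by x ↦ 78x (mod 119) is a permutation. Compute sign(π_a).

Trace 8: π^k(8) = [8, 29, 1, 78, 15, 99, 106] for k=0..6.
Cycle type of π: 16×7 + 1×7; total 14 cycles.
sign(π) = (−1)^{n − #cycles} = (−1)^{119−14} = (−1)^105 = -1.

-1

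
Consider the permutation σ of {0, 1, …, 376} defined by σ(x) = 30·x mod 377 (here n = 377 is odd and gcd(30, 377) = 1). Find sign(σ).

+1

Trace 233: π^k(233) = [233, 204, 88, 1, 30, 146] for k=0..5.
π_30 has 87 disjoint cycles with lengths [6, 6, 6, 6, 6, 6, 6, 6, 6, 6, 6, 6, 6, 6, 6, 6, 6, 6, 6, 6, 6, 6, 6, 6, 6, 6, 6, 6, 6, 6, 6, 6, 6, 6, 6, 6, 6, 6, 6, 6, 6, 6, 6, 6, 6, 6, 6, 6, 6, 6, 6, 6, 6, 6, 6, 6, 6, 6, 1, 1, 1, 1, 1, 1, 1, 1, 1, 1, 1, 1, 1, 1, 1, 1, 1, 1, 1, 1, 1, 1, 1, 1, 1, 1, 1, 1, 1] on {0,…,376}.
n − c = 377 − 87 = 290; sign = (−1)^290 = +1.
Zolotarev: (30|377) = +1, matching the cycle-count sign.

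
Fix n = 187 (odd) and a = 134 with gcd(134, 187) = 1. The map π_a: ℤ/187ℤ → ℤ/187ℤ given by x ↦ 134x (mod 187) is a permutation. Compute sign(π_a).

-1

Start at x=83: 83 → 89 → 145 → 169 → 19 → 115 → 76 → … (one orbit).
Decompose π into cycles: lengths [40, 40, 40, 40, 10, 8, 8, 1] (8 cycles, including the fixed point 0).
With 8 cycles on 187 points, sign = (−1)^{187−8} = -1.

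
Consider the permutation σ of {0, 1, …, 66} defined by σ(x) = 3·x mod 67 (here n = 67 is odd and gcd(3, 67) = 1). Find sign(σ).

-1

Orbit of 62 under x↦3x: [62, 52, 22, 66, 64, 58, 40]… (length divides ord_67(3)).
The orbit structure of x ↦ 3x mod 67: 4 orbits of sizes [22, 22, 22, 1].
67 − 4 = 63 transpositions; sign(π) = (−1)^63 = -1.
Zolotarev: (3|67) = -1, matching the cycle-count sign.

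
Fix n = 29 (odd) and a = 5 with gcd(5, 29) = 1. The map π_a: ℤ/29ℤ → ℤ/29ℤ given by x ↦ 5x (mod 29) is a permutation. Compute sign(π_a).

Orbit of 24 under x↦5x: [24, 4, 20, 13, 7, 6, 1]… (length divides ord_29(5)).
Cycle lengths of π_5 on ℤ/29ℤ: [14, 14, 1]; 3 cycles in total.
n − c = 29 − 3 = 26; sign = (−1)^26 = +1.
Via Zolotarev, sign(π_{5}) = (5|29) = +1.

+1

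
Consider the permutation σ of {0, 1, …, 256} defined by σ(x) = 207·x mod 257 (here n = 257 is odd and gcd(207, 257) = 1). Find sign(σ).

+1

Trace 104: π^k(104) = [104, 197, 173, 88, 226, 8, 114] for k=0..6.
Cycle lengths of π_207 on ℤ/257ℤ: [128, 128, 1]; 3 cycles in total.
257 − 3 = 254 transpositions; sign(π) = (−1)^254 = +1.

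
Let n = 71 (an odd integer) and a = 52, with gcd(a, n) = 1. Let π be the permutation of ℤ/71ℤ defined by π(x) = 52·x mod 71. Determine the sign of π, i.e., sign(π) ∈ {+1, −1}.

Orbit of 7 under x↦52x: [7, 9, 42, 54, 39, 40, 21]… (length divides ord_71(52)).
Decompose π into cycles: lengths [70, 1] (2 cycles, including the fixed point 0).
71 − 2 = 69 transpositions; sign(π) = (−1)^69 = -1.

-1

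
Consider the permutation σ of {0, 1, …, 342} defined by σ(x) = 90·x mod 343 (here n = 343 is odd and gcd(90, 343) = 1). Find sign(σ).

-1

Orbit of 272 under x↦90x: [272, 127, 111, 43, 97, 155, 230]… (length divides ord_343(90)).
Cycle type of π: 98×3 + 14×3 + 2×3 + 1; total 10 cycles.
sign(π) = (−1)^{n − #cycles} = (−1)^{343−10} = (−1)^333 = -1.
The Jacobi symbol (90|343) = -1 (Zolotarev) agrees.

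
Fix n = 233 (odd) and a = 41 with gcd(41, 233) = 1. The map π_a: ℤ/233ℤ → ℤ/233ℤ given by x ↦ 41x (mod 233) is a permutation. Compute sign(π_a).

-1

Orbit of 225 under x↦41x: [225, 138, 66, 143, 38, 160, 36]… (length divides ord_233(41)).
Decompose π into cycles: lengths [232, 1] (2 cycles, including the fixed point 0).
n − c = 233 − 2 = 231; sign = (−1)^231 = -1.
The Jacobi symbol (41|233) = -1 (Zolotarev) agrees.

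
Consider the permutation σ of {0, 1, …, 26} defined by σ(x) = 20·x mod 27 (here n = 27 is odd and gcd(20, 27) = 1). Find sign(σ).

-1

Orbit of 7 under x↦20x: [7, 5, 19, 2, 13, 17, 16]… (length divides ord_27(20)).
Decompose π into cycles: lengths [18, 6, 2, 1] (4 cycles, including the fixed point 0).
27 − 4 = 23 transpositions; sign(π) = (−1)^23 = -1.
(20|27)_J = -1 (Zolotarev's lemma cross-check).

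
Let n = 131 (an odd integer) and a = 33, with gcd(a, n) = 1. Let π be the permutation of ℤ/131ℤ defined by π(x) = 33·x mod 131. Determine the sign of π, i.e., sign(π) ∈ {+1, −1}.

Start at x=1: 1 → 33 → 41 → 43 → 109 → 60 → 15 → … (one orbit).
Cycle type of π: 65×2 + 1; total 3 cycles.
Σ(ℓ_i−1) = 131−3 = 128; sign = (−1)^128 = +1.
Zolotarev: (33|131) = +1, matching the cycle-count sign.

+1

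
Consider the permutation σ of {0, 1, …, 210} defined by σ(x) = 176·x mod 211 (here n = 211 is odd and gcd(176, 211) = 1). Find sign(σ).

Trace 182: π^k(182) = [182, 171, 134, 163, 203, 69, 117] for k=0..6.
The orbit structure of x ↦ 176x mod 211: 3 orbits of sizes [105, 105, 1].
sign(π) = (−1)^{n − #cycles} = (−1)^{211−3} = (−1)^208 = +1.

+1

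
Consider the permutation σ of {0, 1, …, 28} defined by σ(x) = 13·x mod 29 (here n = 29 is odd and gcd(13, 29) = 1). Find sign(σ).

Start at x=6: 6 → 20 → 28 → 16 → 5 → 7 → 4 → … (one orbit).
3 cycles of lengths [14, 14, 1].
sign(π) = (−1)^{n − #cycles} = (−1)^{29−3} = (−1)^26 = +1.
Zolotarev: (13|29) = +1, matching the cycle-count sign.

+1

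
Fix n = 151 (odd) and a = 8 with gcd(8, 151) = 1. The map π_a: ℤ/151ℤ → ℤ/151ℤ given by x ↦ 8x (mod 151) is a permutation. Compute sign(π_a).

+1

Orbit of 8 under x↦8x: [8, 64, 59, 19, 1]… (length divides ord_151(8)).
31 cycles of lengths [5, 5, 5, 5, 5, 5, 5, 5, 5, 5, 5, 5, 5, 5, 5, 5, 5, 5, 5, 5, 5, 5, 5, 5, 5, 5, 5, 5, 5, 5, 1].
31 cycles on 151: each ℓ→(−1)^(ℓ−1), product (−1)^120 = +1.
(8|151)_J = +1 (Zolotarev's lemma cross-check).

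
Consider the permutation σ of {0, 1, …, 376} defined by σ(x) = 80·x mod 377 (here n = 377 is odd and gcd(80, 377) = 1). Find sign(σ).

-1

Trace 277: π^k(277) = [277, 294, 146, 370, 194, 63, 139] for k=0..6.
Cycle lengths of π_80 on ℤ/377ℤ: [84, 84, 84, 84, 14, 14, 12, 1]; 8 cycles in total.
sign(π) = (−1)^{n − #cycles} = (−1)^{377−8} = (−1)^369 = -1.
Zolotarev: (80|377) = -1, matching the cycle-count sign.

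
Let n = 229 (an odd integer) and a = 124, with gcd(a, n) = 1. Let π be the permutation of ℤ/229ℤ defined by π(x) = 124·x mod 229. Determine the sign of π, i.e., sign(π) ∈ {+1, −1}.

Trace 116: π^k(116) = [116, 186, 164, 184, 145, 118, 205] for k=0..6.
2 cycles of lengths [228, 1].
With 2 cycles on 229 points, sign = (−1)^{229−2} = -1.

-1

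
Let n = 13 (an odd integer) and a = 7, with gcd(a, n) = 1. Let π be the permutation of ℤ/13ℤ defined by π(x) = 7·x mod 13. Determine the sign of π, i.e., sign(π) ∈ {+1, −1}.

-1

Orbit of 12 under x↦7x: [12, 6, 3, 8, 4, 2, 1]… (length divides ord_13(7)).
Cycle type of π: 12 + 1; total 2 cycles.
n − c = 13 − 2 = 11; sign = (−1)^11 = -1.
Check: (7/13) = -1 by Zolotarev.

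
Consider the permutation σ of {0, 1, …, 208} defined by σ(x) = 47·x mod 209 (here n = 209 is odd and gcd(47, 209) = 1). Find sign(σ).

Orbit of 64 under x↦47x: [64, 82, 92, 144, 80, 207, 115]… (length divides ord_209(47)).
π_47 has 9 disjoint cycles with lengths [45, 45, 45, 45, 9, 9, 5, 5, 1] on {0,…,208}.
9 cycles on 209: each ℓ→(−1)^(ℓ−1), product (−1)^200 = +1.

+1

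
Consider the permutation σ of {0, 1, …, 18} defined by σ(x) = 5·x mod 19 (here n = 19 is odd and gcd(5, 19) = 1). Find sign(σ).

+1

Start at x=7: 7 → 16 → 4 → 1 → 5 → 6 → 11 → … (one orbit).
Cycle lengths of π_5 on ℤ/19ℤ: [9, 9, 1]; 3 cycles in total.
sign(π) = (−1)^{n − #cycles} = (−1)^{19−3} = (−1)^16 = +1.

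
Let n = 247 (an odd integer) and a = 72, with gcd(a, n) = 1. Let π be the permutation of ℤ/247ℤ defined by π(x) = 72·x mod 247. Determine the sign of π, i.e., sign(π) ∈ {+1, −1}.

Trace 244: π^k(244) = [244, 31, 9, 154, 220, 32, 81] for k=0..6.
Cycle lengths of π_72 on ℤ/247ℤ: [36, 36, 36, 36, 36, 36, 18, 12, 1]; 9 cycles in total.
247 − 9 = 238 transpositions; sign(π) = (−1)^238 = +1.
(72|247)_J = +1 (Zolotarev's lemma cross-check).

+1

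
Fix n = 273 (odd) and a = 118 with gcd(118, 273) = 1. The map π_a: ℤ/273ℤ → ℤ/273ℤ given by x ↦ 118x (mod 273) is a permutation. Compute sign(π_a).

-1

Start at x=118: 118 → 1 → 118 (one orbit).
156 cycles of lengths [2, 2, 2, 2, 2, 2, 2, 2, 2, 2, 2, 2, 2, 2, 2, 2, 2, 2, 2, 2, 2, 2, 2, 2, 2, 2, 2, 2, 2, 2, 2, 2, 2, 2, 2, 2, 2, 2, 2, 2, 2, 2, 2, 2, 2, 2, 2, 2, 2, 2, 2, 2, 2, 2, 2, 2, 2, 2, 2, 2, 2, 2, 2, 2, 2, 2, 2, 2, 2, 2, 2, 2, 2, 2, 2, 2, 2, 2, 2, 2, 2, 2, 2, 2, 2, 2, 2, 2, 2, 2, 2, 2, 2, 2, 2, 2, 2, 2, 2, 2, 2, 2, 2, 2, 2, 2, 2, 2, 2, 2, 2, 2, 2, 2, 2, 2, 2, 1, 1, 1, 1, 1, 1, 1, 1, 1, 1, 1, 1, 1, 1, 1, 1, 1, 1, 1, 1, 1, 1, 1, 1, 1, 1, 1, 1, 1, 1, 1, 1, 1, 1, 1, 1, 1, 1, 1].
Σ(ℓ_i−1) = 273−156 = 117; sign = (−1)^117 = -1.
Via Zolotarev, sign(π_{118}) = (118|273) = -1.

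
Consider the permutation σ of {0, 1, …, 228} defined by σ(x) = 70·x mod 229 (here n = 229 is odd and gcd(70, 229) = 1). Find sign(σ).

+1

Trace 204: π^k(204) = [204, 82, 15, 134, 220, 57, 97] for k=0..6.
The orbit structure of x ↦ 70x mod 229: 3 orbits of sizes [114, 114, 1].
With 3 cycles on 229 points, sign = (−1)^{229−3} = +1.
The Jacobi symbol (70|229) = +1 (Zolotarev) agrees.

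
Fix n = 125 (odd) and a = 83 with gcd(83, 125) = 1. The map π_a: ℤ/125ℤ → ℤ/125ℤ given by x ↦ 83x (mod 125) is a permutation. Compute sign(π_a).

-1

Trace 83: π^k(83) = [83, 14, 37, 71, 18, 119, 2] for k=0..6.
Cycle type of π: 100 + 20 + 4 + 1; total 4 cycles.
n − c = 125 − 4 = 121; sign = (−1)^121 = -1.
Zolotarev: (83|125) = -1, matching the cycle-count sign.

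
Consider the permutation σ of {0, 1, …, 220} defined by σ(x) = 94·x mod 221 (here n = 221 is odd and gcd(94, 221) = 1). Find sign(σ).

Start at x=9: 9 → 183 → 185 → 152 → 144 → 55 → 87 → … (one orbit).
Decompose π into cycles: lengths [24, 24, 24, 24, 24, 24, 24, 24, 8, 8, 3, 3, 3, 3, 1] (15 cycles, including the fixed point 0).
15 cycles on 221: each ℓ→(−1)^(ℓ−1), product (−1)^206 = +1.

+1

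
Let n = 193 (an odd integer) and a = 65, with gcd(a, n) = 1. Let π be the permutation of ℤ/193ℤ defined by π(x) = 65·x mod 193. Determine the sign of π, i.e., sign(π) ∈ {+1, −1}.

Orbit of 43 under x↦65x: [43, 93, 62, 170, 49, 97, 129]… (length divides ord_193(65)).
The orbit structure of x ↦ 65x mod 193: 3 orbits of sizes [96, 96, 1].
With 3 cycles on 193 points, sign = (−1)^{193−3} = +1.

+1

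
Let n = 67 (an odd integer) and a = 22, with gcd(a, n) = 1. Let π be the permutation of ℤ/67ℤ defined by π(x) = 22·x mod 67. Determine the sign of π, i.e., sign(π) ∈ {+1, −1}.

+1

Trace 64: π^k(64) = [64, 1, 22, 15, 62, 24, 59] for k=0..6.
7 cycles of lengths [11, 11, 11, 11, 11, 11, 1].
Σ(ℓ_i−1) = 67−7 = 60; sign = (−1)^60 = +1.
Zolotarev: (22|67) = +1, matching the cycle-count sign.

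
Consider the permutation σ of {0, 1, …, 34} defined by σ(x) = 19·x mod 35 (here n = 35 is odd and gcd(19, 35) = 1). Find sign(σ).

Start at x=1: 1 → 19 → 11 → 34 → 16 → 24 → 1 (one orbit).
8 cycles of lengths [6, 6, 6, 6, 6, 2, 2, 1].
n − c = 35 − 8 = 27; sign = (−1)^27 = -1.
Via Zolotarev, sign(π_{19}) = (19|35) = -1.

-1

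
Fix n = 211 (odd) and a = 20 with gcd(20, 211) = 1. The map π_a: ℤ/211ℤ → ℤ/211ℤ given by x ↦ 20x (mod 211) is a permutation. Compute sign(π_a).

Trace 204: π^k(204) = [204, 71, 154, 126, 199, 182, 53] for k=0..6.
The orbit structure of x ↦ 20x mod 211: 3 orbits of sizes [105, 105, 1].
n − c = 211 − 3 = 208; sign = (−1)^208 = +1.
Check: (20/211) = +1 by Zolotarev.

+1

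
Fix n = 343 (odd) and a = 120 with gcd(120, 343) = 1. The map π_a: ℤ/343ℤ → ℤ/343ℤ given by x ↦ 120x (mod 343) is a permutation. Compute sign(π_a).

Orbit of 169 under x↦120x: [169, 43, 15, 85, 253, 176, 197]… (length divides ord_343(120)).
19 cycles of lengths [49, 49, 49, 49, 49, 49, 7, 7, 7, 7, 7, 7, 1, 1, 1, 1, 1, 1, 1].
n − c = 343 − 19 = 324; sign = (−1)^324 = +1.
(120|343)_J = +1 (Zolotarev's lemma cross-check).

+1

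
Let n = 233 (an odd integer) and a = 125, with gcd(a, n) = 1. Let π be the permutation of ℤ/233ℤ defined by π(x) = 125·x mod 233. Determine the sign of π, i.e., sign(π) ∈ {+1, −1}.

Trace 37: π^k(37) = [37, 198, 52, 209, 29, 130, 173] for k=0..6.
Cycle type of π: 232 + 1; total 2 cycles.
sign(π) = (−1)^{n − #cycles} = (−1)^{233−2} = (−1)^231 = -1.
Zolotarev: (125|233) = -1, matching the cycle-count sign.

-1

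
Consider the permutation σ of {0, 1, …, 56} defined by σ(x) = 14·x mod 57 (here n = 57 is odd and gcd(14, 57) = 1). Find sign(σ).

+1

Trace 56: π^k(56) = [56, 43, 32, 49, 2, 28, 50] for k=0..6.
5 cycles of lengths [18, 18, 18, 2, 1].
5 cycles on 57: each ℓ→(−1)^(ℓ−1), product (−1)^52 = +1.
(14|57)_J = +1 (Zolotarev's lemma cross-check).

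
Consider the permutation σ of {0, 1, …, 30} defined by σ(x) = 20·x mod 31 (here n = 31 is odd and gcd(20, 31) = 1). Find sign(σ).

+1

Trace 10: π^k(10) = [10, 14, 1, 20, 28, 2, 9] for k=0..6.
Decompose π into cycles: lengths [15, 15, 1] (3 cycles, including the fixed point 0).
31 − 3 = 28 transpositions; sign(π) = (−1)^28 = +1.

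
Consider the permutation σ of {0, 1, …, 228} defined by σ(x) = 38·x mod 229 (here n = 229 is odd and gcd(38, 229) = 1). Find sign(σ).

-1

Start at x=82: 82 → 139 → 15 → 112 → 134 → 54 → 220 → … (one orbit).
2 cycles of lengths [228, 1].
Σ(ℓ_i−1) = 229−2 = 227; sign = (−1)^227 = -1.
Check: (38/229) = -1 by Zolotarev.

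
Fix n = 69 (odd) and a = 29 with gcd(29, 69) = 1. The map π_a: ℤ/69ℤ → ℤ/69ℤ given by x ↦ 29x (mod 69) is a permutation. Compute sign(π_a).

Start at x=47: 47 → 52 → 59 → 55 → 8 → 25 → 35 → … (one orbit).
Decompose π into cycles: lengths [22, 22, 11, 11, 2, 1] (6 cycles, including the fixed point 0).
69 − 6 = 63 transpositions; sign(π) = (−1)^63 = -1.

-1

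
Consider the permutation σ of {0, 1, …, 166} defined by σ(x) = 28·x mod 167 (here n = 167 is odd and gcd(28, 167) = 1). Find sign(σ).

Start at x=62: 62 → 66 → 11 → 141 → 107 → 157 → 54 → … (one orbit).
Decompose π into cycles: lengths [83, 83, 1] (3 cycles, including the fixed point 0).
3 cycles on 167: each ℓ→(−1)^(ℓ−1), product (−1)^164 = +1.
The Jacobi symbol (28|167) = +1 (Zolotarev) agrees.

+1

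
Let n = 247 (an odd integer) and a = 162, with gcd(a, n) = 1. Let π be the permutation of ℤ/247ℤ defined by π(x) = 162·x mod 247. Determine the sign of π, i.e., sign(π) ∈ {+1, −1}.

+1

Orbit of 164 under x↦162x: [164, 139, 41, 220, 72, 55, 18]… (length divides ord_247(162)).
9 cycles of lengths [36, 36, 36, 36, 36, 36, 18, 12, 1].
247 − 9 = 238 transpositions; sign(π) = (−1)^238 = +1.
The Jacobi symbol (162|247) = +1 (Zolotarev) agrees.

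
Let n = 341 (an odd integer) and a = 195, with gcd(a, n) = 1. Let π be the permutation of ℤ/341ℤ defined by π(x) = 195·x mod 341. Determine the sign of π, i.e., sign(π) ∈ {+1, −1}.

Start at x=67: 67 → 107 → 64 → 204 → 224 → 32 → 102 → … (one orbit).
π_195 has 14 disjoint cycles with lengths [30, 30, 30, 30, 30, 30, 30, 30, 30, 30, 15, 15, 10, 1] on {0,…,340}.
341 − 14 = 327 transpositions; sign(π) = (−1)^327 = -1.

-1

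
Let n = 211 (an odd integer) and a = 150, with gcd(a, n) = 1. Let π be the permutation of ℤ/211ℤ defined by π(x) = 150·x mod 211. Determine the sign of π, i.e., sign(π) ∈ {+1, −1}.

Trace 196: π^k(196) = [196, 71, 100, 19, 107, 14, 201] for k=0..6.
15 cycles of lengths [15, 15, 15, 15, 15, 15, 15, 15, 15, 15, 15, 15, 15, 15, 1].
Σ(ℓ_i−1) = 211−15 = 196; sign = (−1)^196 = +1.

+1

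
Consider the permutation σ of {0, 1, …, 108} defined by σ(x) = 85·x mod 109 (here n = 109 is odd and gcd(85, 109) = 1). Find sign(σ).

Start at x=59: 59 → 1 → 85 → 31 → 19 → 89 → 44 → … (one orbit).
The orbit structure of x ↦ 85x mod 109: 2 orbits of sizes [108, 1].
n − c = 109 − 2 = 107; sign = (−1)^107 = -1.
Zolotarev: (85|109) = -1, matching the cycle-count sign.

-1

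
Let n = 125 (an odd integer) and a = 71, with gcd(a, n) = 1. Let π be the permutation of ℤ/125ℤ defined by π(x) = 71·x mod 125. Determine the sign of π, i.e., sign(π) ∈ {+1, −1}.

+1

Start at x=16: 16 → 11 → 31 → 76 → 21 → 116 → 111 → … (one orbit).
Cycle type of π: 25×4 + 5×4 + 1×5; total 13 cycles.
sign(π) = (−1)^{n − #cycles} = (−1)^{125−13} = (−1)^112 = +1.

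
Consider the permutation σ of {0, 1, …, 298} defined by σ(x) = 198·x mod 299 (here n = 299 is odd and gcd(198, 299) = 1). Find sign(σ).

-1

Start at x=29: 29 → 61 → 118 → 42 → 243 → 274 → 133 → … (one orbit).
10 cycles of lengths [66, 66, 66, 66, 22, 3, 3, 3, 3, 1].
Σ(ℓ_i−1) = 299−10 = 289; sign = (−1)^289 = -1.
Zolotarev: (198|299) = -1, matching the cycle-count sign.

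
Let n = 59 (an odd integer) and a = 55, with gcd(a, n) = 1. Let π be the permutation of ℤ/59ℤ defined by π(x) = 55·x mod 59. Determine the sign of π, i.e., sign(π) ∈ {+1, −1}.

-1

Orbit of 21 under x↦55x: [21, 34, 41, 13, 7, 31, 53]… (length divides ord_59(55)).
π_55 has 2 disjoint cycles with lengths [58, 1] on {0,…,58}.
2 cycles on 59: each ℓ→(−1)^(ℓ−1), product (−1)^57 = -1.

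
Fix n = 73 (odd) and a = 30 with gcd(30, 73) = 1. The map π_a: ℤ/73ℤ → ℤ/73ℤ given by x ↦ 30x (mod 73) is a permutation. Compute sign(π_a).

-1

Start at x=51: 51 → 70 → 56 → 1 → 30 → 24 → 63 → … (one orbit).
π_30 has 4 disjoint cycles with lengths [24, 24, 24, 1] on {0,…,72}.
With 4 cycles on 73 points, sign = (−1)^{73−4} = -1.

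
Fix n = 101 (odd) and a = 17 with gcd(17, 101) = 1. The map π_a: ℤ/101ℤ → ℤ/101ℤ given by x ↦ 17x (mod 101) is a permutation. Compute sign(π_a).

Start at x=17: 17 → 87 → 65 → 95 → 100 → 84 → 14 → … (one orbit).
π_17 has 11 disjoint cycles with lengths [10, 10, 10, 10, 10, 10, 10, 10, 10, 10, 1] on {0,…,100}.
sign(π) = (−1)^{n − #cycles} = (−1)^{101−11} = (−1)^90 = +1.

+1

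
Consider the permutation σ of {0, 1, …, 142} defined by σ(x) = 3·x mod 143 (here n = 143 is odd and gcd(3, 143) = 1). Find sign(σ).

Start at x=1: 1 → 3 → 9 → 27 → 81 → 100 → 14 → … (one orbit).
The orbit structure of x ↦ 3x mod 143: 15 orbits of sizes [15, 15, 15, 15, 15, 15, 15, 15, 5, 5, 3, 3, 3, 3, 1].
With 15 cycles on 143 points, sign = (−1)^{143−15} = +1.
(3|143)_J = +1 (Zolotarev's lemma cross-check).

+1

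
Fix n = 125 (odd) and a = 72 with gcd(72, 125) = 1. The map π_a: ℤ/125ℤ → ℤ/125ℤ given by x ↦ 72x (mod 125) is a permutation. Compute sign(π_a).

-1

Orbit of 7 under x↦72x: [7, 4, 38, 111, 117, 49, 28]… (length divides ord_125(72)).
4 cycles of lengths [100, 20, 4, 1].
With 4 cycles on 125 points, sign = (−1)^{125−4} = -1.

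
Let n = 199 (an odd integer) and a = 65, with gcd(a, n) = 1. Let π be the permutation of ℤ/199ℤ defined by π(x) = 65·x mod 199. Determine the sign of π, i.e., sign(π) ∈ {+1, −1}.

+1

Trace 51: π^k(51) = [51, 131, 157, 56, 58, 188, 81] for k=0..6.
The orbit structure of x ↦ 65x mod 199: 3 orbits of sizes [99, 99, 1].
3 cycles on 199: each ℓ→(−1)^(ℓ−1), product (−1)^196 = +1.
Zolotarev: (65|199) = +1, matching the cycle-count sign.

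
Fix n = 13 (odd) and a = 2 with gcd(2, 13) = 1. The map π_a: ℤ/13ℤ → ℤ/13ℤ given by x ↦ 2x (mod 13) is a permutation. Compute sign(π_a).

Start at x=8: 8 → 3 → 6 → 12 → 11 → 9 → 5 → … (one orbit).
2 cycles of lengths [12, 1].
n − c = 13 − 2 = 11; sign = (−1)^11 = -1.
Via Zolotarev, sign(π_{2}) = (2|13) = -1.

-1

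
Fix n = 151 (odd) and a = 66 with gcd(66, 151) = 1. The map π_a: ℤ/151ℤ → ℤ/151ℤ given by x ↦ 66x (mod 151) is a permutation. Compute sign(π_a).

Trace 23: π^k(23) = [23, 8, 75, 118, 87, 4, 113] for k=0..6.
The orbit structure of x ↦ 66x mod 151: 6 orbits of sizes [30, 30, 30, 30, 30, 1].
sign(π) = (−1)^{n − #cycles} = (−1)^{151−6} = (−1)^145 = -1.
(66|151)_J = -1 (Zolotarev's lemma cross-check).

-1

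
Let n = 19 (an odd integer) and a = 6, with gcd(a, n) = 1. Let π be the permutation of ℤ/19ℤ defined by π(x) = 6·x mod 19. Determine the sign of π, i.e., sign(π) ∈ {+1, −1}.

+1

Trace 6: π^k(6) = [6, 17, 7, 4, 5, 11, 9] for k=0..6.
Cycle type of π: 9×2 + 1; total 3 cycles.
With 3 cycles on 19 points, sign = (−1)^{19−3} = +1.
Zolotarev: (6|19) = +1, matching the cycle-count sign.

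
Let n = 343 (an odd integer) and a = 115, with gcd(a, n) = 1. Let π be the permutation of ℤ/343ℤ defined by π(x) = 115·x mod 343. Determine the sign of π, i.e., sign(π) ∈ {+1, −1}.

Start at x=223: 223 → 263 → 61 → 155 → 332 → 107 → 300 → … (one orbit).
Cycle type of π: 294 + 42 + 6 + 1; total 4 cycles.
Σ(ℓ_i−1) = 343−4 = 339; sign = (−1)^339 = -1.
Check: (115/343) = -1 by Zolotarev.

-1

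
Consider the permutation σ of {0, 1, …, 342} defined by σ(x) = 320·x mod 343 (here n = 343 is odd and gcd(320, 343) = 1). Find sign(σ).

-1

Trace 244: π^k(244) = [244, 219, 108, 260, 194, 340, 69] for k=0..6.
The orbit structure of x ↦ 320x mod 343: 4 orbits of sizes [294, 42, 6, 1].
With 4 cycles on 343 points, sign = (−1)^{343−4} = -1.
(320|343)_J = -1 (Zolotarev's lemma cross-check).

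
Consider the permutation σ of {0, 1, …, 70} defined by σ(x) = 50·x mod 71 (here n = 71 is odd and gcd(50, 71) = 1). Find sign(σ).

Orbit of 18 under x↦50x: [18, 48, 57, 10, 3, 8, 45]… (length divides ord_71(50)).
Cycle lengths of π_50 on ℤ/71ℤ: [35, 35, 1]; 3 cycles in total.
sign(π) = (−1)^{n − #cycles} = (−1)^{71−3} = (−1)^68 = +1.
The Jacobi symbol (50|71) = +1 (Zolotarev) agrees.

+1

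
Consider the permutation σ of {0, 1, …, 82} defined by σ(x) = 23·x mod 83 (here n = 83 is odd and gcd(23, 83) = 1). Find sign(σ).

+1

Orbit of 63 under x↦23x: [63, 38, 44, 16, 36, 81, 37]… (length divides ord_83(23)).
The orbit structure of x ↦ 23x mod 83: 3 orbits of sizes [41, 41, 1].
Σ(ℓ_i−1) = 83−3 = 80; sign = (−1)^80 = +1.
The Jacobi symbol (23|83) = +1 (Zolotarev) agrees.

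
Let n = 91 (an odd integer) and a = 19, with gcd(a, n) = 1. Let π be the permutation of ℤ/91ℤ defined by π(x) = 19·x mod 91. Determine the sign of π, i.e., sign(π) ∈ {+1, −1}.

Orbit of 80 under x↦19x: [80, 64, 33, 81, 83, 30, 24]… (length divides ord_91(19)).
Cycle type of π: 12×7 + 6 + 1; total 9 cycles.
With 9 cycles on 91 points, sign = (−1)^{91−9} = +1.

+1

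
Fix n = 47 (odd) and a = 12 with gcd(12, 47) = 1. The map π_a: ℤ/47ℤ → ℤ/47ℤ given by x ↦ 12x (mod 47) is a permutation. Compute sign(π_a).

Trace 6: π^k(6) = [6, 25, 18, 28, 7, 37, 21] for k=0..6.
The orbit structure of x ↦ 12x mod 47: 3 orbits of sizes [23, 23, 1].
sign(π) = (−1)^{n − #cycles} = (−1)^{47−3} = (−1)^44 = +1.
(12|47)_J = +1 (Zolotarev's lemma cross-check).

+1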